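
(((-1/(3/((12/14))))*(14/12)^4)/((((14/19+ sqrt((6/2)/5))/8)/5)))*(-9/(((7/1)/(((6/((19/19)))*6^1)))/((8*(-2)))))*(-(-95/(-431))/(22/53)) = -52500952000/488323+ 14250258400*sqrt(15)/488323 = 5508.77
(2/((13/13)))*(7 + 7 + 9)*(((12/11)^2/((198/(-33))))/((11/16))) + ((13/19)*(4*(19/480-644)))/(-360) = -8.38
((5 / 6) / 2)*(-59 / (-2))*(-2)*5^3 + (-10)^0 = -36863 / 12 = -3071.92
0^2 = 0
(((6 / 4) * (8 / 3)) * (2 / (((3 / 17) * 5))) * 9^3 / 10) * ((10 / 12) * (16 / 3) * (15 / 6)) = 7344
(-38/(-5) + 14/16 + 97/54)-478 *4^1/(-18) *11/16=89963/1080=83.30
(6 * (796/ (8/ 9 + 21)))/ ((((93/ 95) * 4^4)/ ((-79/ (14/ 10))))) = -67207275/ 1367968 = -49.13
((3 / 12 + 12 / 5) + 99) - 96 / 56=13991 / 140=99.94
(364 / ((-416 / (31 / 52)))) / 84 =-31 / 4992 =-0.01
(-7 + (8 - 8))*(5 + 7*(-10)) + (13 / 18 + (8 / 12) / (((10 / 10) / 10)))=462.39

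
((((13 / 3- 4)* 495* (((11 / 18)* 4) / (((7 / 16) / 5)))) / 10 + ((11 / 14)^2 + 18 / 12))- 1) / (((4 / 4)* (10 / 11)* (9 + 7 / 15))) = 2988667 / 55664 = 53.69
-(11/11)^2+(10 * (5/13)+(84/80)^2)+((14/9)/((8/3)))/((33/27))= 253163/57200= 4.43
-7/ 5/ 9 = -7/ 45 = -0.16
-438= -438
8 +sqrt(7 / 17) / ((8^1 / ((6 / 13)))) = 3 * sqrt(119) / 884 +8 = 8.04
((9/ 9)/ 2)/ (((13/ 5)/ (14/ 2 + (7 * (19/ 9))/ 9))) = 1750/ 1053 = 1.66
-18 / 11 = -1.64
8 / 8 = 1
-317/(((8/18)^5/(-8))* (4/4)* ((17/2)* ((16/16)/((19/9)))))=39516903/1088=36320.68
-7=-7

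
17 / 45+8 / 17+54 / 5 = 8911 / 765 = 11.65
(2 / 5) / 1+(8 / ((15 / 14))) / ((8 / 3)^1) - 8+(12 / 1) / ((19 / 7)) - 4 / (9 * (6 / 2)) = -1352 / 2565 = -0.53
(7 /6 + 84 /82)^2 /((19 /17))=4938857 /1149804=4.30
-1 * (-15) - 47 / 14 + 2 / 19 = 3125 / 266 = 11.75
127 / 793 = 0.16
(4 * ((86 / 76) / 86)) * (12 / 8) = 3 / 38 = 0.08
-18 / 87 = -6 / 29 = -0.21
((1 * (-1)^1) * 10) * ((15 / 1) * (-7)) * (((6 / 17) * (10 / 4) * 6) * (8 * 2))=1512000 / 17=88941.18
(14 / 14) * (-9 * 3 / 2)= -27 / 2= -13.50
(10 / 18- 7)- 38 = -400 / 9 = -44.44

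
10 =10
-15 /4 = -3.75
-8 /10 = -4 /5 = -0.80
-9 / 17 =-0.53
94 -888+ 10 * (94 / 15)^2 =-18058 / 45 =-401.29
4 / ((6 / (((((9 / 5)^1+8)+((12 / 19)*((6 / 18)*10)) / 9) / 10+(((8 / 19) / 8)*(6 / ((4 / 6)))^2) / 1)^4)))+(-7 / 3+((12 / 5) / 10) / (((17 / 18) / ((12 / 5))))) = 69655640247643688777 / 136271375409375000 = 511.15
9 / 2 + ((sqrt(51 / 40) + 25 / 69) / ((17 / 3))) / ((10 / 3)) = 9* sqrt(510) / 3400 + 1767 / 391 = 4.58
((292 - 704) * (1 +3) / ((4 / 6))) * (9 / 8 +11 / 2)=-16377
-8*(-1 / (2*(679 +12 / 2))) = 4 / 685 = 0.01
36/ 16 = 9/ 4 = 2.25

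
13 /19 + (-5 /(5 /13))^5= -7054554 /19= -371292.32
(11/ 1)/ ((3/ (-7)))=-77/ 3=-25.67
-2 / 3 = -0.67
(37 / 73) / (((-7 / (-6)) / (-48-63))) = -24642 / 511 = -48.22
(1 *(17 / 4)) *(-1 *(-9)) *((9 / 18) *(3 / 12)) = 153 / 32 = 4.78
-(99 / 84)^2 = -1089 / 784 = -1.39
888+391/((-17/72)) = -768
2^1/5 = 2/5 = 0.40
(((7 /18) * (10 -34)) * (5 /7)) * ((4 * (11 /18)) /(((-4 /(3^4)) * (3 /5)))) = 550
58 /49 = 1.18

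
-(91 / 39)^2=-49 / 9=-5.44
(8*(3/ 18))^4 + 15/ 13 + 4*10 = 46663/ 1053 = 44.31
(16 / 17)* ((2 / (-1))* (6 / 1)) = -192 / 17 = -11.29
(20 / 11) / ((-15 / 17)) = -68 / 33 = -2.06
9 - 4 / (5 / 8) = 13 / 5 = 2.60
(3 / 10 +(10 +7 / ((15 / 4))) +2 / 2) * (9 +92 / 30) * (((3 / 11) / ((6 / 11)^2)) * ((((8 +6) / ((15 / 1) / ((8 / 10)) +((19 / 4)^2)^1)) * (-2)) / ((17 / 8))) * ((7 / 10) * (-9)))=246629152 / 842775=292.64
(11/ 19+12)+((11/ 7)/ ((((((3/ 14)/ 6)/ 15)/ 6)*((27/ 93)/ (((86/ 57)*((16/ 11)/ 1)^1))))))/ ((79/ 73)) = 124612163/ 4503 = 27673.14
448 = 448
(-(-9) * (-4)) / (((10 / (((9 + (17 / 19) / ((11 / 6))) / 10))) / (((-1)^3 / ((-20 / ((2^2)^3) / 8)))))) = -2284416 / 26125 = -87.44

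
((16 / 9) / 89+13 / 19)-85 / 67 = -575576 / 1019673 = -0.56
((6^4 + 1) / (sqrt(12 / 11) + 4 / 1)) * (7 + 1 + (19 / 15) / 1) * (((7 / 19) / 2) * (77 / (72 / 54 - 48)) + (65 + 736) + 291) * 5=548455680619 / 31160 - 49859607329 * sqrt(33) / 62320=13005290.81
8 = 8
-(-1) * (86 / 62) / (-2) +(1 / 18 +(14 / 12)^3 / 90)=-373847 / 602640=-0.62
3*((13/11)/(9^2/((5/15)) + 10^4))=39/112673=0.00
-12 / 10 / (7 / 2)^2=-24 / 245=-0.10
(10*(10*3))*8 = 2400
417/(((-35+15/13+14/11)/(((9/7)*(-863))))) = 463153977/32606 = 14204.56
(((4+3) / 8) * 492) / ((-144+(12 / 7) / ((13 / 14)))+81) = -3731 / 530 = -7.04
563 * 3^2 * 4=20268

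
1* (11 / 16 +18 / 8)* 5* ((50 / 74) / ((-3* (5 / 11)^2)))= -28435 / 1776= -16.01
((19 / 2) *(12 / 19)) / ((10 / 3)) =9 / 5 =1.80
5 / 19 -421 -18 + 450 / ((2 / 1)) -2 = -4099 / 19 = -215.74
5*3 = 15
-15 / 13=-1.15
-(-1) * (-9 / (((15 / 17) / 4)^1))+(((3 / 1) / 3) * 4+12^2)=536 / 5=107.20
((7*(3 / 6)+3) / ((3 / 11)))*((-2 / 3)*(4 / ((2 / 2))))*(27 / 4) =-429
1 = 1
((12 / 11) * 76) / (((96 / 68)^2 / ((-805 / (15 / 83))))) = -73376233 / 396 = -185293.52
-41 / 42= -0.98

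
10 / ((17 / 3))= 30 / 17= 1.76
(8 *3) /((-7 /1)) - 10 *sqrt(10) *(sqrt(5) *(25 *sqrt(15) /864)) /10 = -24 /7 - 125 *sqrt(30) /864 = -4.22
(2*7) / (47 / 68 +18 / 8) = 119 / 25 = 4.76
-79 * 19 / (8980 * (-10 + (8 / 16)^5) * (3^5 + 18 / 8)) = 48032 / 702548055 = 0.00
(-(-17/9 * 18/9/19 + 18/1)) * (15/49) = -15220/2793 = -5.45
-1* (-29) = 29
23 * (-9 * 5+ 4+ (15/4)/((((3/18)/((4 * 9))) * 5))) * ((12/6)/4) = 2783/2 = 1391.50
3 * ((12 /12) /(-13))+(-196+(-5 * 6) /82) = -104786 /533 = -196.60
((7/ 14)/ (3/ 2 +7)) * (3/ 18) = 1/ 102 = 0.01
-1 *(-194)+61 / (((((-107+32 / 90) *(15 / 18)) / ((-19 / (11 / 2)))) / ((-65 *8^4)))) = -33315552214 / 52789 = -631107.85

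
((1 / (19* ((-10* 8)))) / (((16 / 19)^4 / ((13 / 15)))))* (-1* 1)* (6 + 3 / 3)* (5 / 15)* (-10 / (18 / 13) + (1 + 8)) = 624169 / 132710400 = 0.00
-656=-656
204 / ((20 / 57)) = 581.40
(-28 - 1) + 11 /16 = -453 /16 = -28.31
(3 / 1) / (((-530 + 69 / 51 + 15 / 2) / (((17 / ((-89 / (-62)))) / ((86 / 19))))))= -1021326 / 67810613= -0.02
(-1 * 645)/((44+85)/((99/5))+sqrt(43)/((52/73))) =287773200/2896481 - 62007660 * sqrt(43)/2896481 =-41.03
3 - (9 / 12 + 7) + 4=-3 / 4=-0.75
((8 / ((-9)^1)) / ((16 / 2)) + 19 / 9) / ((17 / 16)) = 32 / 17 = 1.88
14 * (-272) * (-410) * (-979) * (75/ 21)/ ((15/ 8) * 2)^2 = -3493698560/ 9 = -388188728.89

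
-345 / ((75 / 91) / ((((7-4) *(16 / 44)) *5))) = -25116 / 11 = -2283.27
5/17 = 0.29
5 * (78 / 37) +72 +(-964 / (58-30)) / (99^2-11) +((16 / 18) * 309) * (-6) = -3969403577 / 2535610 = -1565.46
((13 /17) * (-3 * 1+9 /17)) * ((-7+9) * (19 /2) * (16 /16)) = -10374 /289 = -35.90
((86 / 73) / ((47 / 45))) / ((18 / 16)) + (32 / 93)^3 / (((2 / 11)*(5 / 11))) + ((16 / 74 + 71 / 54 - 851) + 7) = -95413767583961 / 113456342310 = -840.97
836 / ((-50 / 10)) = -836 / 5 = -167.20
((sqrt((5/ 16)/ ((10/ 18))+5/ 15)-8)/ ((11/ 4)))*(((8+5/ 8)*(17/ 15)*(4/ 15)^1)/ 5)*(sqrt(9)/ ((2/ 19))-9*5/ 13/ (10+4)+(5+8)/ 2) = -46.47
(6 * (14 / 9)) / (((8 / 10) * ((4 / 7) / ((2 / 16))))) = 245 / 96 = 2.55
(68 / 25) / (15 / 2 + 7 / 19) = 2584 / 7475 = 0.35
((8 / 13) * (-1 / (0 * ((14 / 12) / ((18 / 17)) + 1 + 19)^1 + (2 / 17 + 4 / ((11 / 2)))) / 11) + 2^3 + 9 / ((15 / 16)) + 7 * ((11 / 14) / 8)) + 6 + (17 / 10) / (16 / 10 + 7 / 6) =169361903 / 6819280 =24.84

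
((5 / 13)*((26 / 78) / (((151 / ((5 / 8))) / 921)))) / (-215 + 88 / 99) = -0.00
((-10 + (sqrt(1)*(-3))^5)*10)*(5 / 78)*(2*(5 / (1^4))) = -1621.79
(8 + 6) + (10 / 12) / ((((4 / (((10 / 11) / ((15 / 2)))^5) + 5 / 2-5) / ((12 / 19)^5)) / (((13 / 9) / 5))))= 1356621334095082 / 96901522768547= 14.00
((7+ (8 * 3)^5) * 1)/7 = 7962631/7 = 1137518.71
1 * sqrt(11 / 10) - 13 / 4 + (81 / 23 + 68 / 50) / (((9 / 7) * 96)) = -1594951 / 496800 + sqrt(110) / 10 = -2.16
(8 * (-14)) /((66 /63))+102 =-54 /11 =-4.91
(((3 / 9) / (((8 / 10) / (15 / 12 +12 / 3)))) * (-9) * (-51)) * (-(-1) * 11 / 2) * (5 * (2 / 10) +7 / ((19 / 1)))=2297295 / 304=7556.89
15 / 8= 1.88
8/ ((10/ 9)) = 36/ 5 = 7.20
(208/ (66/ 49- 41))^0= 1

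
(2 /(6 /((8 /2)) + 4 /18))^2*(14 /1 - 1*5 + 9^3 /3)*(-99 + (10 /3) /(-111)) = -1196669376 /35557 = -33654.96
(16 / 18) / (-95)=-8 / 855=-0.01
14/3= 4.67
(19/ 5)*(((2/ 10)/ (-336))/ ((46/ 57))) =-361/ 128800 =-0.00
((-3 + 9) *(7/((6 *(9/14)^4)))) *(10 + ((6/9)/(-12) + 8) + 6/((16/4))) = 47059600/59049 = 796.96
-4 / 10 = -2 / 5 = -0.40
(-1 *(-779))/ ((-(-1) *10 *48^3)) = 779/ 1105920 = 0.00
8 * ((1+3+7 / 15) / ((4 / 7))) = 938 / 15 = 62.53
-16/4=-4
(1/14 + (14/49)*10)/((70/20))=41/49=0.84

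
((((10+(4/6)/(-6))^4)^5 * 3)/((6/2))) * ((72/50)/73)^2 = 15556794524653604766954926070541461235216/499908944686067697380625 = 31119256196591850.38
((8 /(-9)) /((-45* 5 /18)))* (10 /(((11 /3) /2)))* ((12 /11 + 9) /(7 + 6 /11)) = 2368 /4565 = 0.52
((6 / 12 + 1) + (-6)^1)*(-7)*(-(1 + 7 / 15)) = -231 / 5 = -46.20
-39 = -39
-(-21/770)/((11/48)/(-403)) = -29016/605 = -47.96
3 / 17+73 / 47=1382 / 799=1.73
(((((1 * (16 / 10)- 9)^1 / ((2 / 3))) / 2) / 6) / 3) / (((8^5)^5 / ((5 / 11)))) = -37 / 9973638011820690691325952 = -0.00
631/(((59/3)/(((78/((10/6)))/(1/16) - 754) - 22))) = -872.71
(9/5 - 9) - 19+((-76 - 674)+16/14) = -27127/35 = -775.06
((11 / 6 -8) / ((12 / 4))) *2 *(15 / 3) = -185 / 9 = -20.56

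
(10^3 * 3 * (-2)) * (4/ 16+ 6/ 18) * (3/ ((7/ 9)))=-13500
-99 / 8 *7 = -693 / 8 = -86.62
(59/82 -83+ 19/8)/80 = -26209/26240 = -1.00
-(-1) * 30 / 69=0.43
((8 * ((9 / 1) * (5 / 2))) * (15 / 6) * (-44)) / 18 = -1100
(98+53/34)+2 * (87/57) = 102.61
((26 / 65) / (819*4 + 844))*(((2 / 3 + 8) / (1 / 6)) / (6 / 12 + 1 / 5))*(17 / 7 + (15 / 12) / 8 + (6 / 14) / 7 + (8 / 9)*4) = 1137721 / 25436880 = 0.04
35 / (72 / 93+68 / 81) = 87885 / 4052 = 21.69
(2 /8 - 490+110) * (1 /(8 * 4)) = -1519 /128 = -11.87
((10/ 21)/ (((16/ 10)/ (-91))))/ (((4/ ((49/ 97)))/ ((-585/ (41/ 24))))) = 1171.25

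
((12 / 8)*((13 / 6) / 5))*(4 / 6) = 13 / 30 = 0.43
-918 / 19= -48.32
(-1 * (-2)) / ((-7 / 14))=-4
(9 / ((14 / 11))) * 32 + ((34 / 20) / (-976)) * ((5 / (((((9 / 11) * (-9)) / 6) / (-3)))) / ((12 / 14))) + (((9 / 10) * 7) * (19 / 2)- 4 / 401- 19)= 267.10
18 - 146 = -128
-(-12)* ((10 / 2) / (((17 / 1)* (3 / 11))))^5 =2013137500 / 115008417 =17.50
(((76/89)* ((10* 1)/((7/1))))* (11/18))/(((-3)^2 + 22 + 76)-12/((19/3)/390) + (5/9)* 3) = -3610/3052077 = -0.00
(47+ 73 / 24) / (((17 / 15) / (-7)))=-42035 / 136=-309.08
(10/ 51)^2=100/ 2601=0.04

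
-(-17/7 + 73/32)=0.15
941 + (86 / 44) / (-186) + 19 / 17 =65536741 / 69564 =942.11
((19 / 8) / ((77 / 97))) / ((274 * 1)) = 1843 / 168784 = 0.01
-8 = -8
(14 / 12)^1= 7 / 6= 1.17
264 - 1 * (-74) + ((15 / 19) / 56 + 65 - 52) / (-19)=6819161 / 20216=337.32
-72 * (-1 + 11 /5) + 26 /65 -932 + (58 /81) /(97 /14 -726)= -830105498 /815427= -1018.00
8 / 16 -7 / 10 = -1 / 5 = -0.20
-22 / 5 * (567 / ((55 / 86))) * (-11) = 1072764 / 25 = 42910.56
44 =44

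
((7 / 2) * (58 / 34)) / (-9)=-203 / 306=-0.66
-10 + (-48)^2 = 2294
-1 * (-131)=131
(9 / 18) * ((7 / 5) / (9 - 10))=-7 / 10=-0.70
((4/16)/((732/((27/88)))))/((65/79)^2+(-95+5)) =-56169/47879553920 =-0.00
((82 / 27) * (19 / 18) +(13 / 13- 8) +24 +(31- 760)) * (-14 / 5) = 2411318 / 1215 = 1984.62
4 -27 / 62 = 3.56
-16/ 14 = -8/ 7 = -1.14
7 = 7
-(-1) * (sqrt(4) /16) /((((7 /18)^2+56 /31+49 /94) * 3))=39339 /2340478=0.02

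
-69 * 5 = -345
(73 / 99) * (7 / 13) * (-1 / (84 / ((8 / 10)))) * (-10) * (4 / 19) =584 / 73359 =0.01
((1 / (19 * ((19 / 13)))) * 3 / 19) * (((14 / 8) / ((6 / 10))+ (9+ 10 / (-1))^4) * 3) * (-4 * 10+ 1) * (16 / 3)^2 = -508352 / 6859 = -74.11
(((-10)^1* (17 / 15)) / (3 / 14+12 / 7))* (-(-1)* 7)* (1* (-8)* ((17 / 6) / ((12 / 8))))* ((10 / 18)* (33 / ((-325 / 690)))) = -24194.88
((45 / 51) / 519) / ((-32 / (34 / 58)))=-5 / 160544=-0.00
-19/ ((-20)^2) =-19/ 400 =-0.05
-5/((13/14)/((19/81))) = -1330/1053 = -1.26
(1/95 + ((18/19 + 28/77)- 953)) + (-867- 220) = -2130419/1045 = -2038.68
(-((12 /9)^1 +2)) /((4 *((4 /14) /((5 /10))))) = -35 /24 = -1.46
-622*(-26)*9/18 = 8086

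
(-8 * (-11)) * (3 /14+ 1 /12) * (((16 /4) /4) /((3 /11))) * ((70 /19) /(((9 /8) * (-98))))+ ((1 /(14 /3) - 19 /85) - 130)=-1707841603 /12819870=-133.22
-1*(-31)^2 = -961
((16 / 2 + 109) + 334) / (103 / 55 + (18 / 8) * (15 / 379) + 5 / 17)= 639274460 / 3197641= 199.92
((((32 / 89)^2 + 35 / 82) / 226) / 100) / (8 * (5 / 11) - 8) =-1324411 / 234867155200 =-0.00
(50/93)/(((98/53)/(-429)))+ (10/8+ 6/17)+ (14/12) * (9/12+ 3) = -24533653/206584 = -118.76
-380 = -380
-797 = -797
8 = 8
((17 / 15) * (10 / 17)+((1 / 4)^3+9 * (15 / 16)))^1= 1751 / 192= 9.12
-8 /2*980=-3920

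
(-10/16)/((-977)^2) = -5/7636232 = -0.00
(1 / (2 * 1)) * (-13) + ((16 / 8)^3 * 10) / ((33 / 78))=4017 / 22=182.59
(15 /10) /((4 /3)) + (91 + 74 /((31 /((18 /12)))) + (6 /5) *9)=132067 /1240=106.51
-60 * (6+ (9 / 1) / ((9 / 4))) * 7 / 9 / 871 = -1400 / 2613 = -0.54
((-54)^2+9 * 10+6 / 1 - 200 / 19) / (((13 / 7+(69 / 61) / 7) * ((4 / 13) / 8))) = 38657.03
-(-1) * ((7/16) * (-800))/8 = -175/4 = -43.75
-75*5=-375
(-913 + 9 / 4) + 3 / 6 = -3641 / 4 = -910.25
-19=-19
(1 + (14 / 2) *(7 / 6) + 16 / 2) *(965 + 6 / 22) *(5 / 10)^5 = 546827 / 1056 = 517.83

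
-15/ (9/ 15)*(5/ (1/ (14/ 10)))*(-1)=175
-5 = -5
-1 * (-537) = 537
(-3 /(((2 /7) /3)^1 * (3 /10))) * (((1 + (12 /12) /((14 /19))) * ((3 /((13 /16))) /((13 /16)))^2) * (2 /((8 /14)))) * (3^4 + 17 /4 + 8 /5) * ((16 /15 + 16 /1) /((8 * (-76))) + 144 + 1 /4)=-607981575269376 /2713295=-224074999.32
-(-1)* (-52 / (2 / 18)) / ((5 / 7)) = -3276 / 5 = -655.20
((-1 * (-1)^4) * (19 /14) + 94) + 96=2641 /14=188.64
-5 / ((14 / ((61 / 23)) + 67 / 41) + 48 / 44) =-137555 / 220191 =-0.62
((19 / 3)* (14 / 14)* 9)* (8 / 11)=456 / 11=41.45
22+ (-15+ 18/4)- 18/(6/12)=-49/2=-24.50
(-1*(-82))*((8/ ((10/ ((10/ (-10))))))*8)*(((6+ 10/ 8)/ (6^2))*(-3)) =4756/ 15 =317.07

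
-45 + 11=-34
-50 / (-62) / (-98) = -25 / 3038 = -0.01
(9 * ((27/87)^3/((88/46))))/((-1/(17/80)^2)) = -0.01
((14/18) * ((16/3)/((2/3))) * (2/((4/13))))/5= 364/45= 8.09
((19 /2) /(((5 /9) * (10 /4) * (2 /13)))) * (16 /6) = 2964 /25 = 118.56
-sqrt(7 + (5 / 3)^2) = -2 * sqrt(22) / 3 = -3.13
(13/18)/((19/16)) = 104/171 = 0.61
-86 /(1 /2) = -172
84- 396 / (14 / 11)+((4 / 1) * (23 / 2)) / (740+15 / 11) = -1851844 / 8155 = -227.08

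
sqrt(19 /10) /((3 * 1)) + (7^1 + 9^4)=sqrt(190) /30 + 6568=6568.46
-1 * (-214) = 214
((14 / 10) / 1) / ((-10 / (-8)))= 28 / 25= 1.12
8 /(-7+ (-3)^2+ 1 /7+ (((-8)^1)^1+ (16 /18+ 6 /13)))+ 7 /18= -92099 /66438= -1.39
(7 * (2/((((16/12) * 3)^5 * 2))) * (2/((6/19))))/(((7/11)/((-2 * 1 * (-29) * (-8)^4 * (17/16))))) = 103037/6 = 17172.83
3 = 3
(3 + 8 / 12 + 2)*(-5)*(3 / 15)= -17 / 3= -5.67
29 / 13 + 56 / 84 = 113 / 39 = 2.90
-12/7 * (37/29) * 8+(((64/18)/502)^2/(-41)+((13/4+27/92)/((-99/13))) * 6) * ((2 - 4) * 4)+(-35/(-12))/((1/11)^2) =15377194681404247/42982618480956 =357.75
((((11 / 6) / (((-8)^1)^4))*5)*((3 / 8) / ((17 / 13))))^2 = 511225 / 1241245548544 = 0.00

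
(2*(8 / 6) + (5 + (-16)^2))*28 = 7382.67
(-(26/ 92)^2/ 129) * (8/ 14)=-169/ 477687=-0.00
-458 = -458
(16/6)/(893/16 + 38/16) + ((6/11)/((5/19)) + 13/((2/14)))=14304407/153615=93.12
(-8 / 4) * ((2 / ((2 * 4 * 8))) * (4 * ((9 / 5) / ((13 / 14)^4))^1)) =-86436 / 142805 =-0.61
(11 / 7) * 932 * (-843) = -8642436 / 7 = -1234633.71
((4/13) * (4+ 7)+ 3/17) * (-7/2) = -5509/442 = -12.46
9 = 9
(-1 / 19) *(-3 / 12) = 1 / 76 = 0.01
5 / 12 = 0.42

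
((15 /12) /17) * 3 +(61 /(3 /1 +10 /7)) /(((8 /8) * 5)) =2.98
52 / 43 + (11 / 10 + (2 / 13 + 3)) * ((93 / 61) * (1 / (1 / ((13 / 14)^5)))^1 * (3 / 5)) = 39254614243 / 10076516800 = 3.90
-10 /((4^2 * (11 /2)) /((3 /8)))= -15 /352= -0.04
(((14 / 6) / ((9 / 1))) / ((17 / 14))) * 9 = 98 / 51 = 1.92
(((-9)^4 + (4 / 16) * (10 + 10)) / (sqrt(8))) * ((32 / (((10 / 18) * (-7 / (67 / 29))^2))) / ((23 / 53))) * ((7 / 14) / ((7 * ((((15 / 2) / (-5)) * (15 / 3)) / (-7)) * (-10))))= -382570536 * sqrt(2) / 2417875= -223.77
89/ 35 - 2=19/ 35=0.54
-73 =-73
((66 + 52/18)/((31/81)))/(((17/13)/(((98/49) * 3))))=14040/17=825.88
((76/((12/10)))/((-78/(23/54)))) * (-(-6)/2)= -2185/2106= -1.04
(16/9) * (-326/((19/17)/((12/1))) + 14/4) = -1063000/171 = -6216.37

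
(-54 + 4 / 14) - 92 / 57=-22076 / 399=-55.33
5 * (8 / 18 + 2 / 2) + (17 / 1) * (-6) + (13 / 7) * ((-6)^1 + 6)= -853 / 9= -94.78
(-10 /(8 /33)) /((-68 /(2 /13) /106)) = 8745 /884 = 9.89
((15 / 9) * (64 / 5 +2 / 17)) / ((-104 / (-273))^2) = 80703 / 544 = 148.35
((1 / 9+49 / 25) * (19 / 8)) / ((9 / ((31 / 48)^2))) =4254347 / 18662400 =0.23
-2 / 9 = -0.22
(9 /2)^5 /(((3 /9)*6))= 59049 /64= 922.64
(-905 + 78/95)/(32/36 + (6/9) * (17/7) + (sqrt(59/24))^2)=-43292088/237785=-182.06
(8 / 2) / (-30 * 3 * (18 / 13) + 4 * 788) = 0.00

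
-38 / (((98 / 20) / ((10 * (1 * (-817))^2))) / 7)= -2536458200 / 7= -362351171.43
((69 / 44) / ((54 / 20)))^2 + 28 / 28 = 52429 / 39204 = 1.34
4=4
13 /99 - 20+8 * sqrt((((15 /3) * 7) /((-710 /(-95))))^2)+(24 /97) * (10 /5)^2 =18.59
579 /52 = 11.13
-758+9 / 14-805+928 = -634.36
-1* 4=-4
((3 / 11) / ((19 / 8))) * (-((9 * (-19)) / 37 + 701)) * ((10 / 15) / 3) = -412256 / 23199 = -17.77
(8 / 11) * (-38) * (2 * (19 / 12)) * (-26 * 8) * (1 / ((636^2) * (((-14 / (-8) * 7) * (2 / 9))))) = 75088 / 4542153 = 0.02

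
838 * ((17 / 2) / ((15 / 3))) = 1424.60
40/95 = 8/19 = 0.42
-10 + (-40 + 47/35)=-1703/35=-48.66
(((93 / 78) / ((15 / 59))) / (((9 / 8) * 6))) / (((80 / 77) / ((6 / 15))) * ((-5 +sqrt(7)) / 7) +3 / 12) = -27295688728 / 39479713065 - 1261863680 * sqrt(7) / 7895942613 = -1.11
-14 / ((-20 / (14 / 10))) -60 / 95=0.35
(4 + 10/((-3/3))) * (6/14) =-18/7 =-2.57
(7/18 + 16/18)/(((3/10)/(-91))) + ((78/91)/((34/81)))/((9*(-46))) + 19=-54477977/147798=-368.60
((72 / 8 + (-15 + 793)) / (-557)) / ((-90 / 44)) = 17314 / 25065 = 0.69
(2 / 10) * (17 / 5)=17 / 25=0.68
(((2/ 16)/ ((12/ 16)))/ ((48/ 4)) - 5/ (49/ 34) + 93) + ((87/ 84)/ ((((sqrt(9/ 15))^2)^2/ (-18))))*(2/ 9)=91771/ 1176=78.04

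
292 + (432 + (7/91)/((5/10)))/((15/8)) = 101884/195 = 522.48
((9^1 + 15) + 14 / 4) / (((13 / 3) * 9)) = 55 / 78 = 0.71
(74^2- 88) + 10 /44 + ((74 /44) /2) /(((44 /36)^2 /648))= 15314489 /2662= 5753.00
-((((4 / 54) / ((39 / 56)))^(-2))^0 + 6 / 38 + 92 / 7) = -1902 / 133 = -14.30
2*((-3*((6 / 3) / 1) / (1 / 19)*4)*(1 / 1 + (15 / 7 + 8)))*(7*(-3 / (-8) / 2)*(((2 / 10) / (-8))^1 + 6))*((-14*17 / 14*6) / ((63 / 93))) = 839980557 / 70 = 11999722.24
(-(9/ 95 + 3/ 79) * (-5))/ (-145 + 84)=-996/ 91561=-0.01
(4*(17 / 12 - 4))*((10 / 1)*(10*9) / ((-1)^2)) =-9300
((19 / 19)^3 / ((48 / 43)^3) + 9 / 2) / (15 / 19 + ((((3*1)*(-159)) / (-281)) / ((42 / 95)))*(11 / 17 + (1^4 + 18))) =366700400311 / 5355942912000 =0.07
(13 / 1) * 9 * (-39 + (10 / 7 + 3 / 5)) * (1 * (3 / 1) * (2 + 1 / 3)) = -151398 / 5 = -30279.60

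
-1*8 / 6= -4 / 3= -1.33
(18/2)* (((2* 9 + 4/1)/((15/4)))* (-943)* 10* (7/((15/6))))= -6970656/5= -1394131.20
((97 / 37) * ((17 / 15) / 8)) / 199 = 1649 / 883560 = 0.00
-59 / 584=-0.10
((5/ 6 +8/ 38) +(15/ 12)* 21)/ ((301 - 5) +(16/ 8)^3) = 6223/ 69312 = 0.09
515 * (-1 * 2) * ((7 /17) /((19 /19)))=-7210 /17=-424.12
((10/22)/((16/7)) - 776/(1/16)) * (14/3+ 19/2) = -185740385/1056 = -175890.52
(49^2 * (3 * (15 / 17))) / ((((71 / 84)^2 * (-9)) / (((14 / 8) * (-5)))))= 741188700 / 85697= 8648.95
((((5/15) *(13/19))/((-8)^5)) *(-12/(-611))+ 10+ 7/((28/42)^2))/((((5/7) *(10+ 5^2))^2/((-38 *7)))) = -1318610937/120320000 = -10.96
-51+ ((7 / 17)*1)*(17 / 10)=-503 / 10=-50.30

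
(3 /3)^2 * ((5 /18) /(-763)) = -0.00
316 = 316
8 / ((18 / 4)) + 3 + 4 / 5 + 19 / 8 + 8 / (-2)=1423 / 360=3.95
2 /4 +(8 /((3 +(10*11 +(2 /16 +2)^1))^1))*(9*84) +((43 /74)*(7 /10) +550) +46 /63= 8647102451 /14312340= 604.17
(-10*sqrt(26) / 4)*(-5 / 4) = 25*sqrt(26) / 8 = 15.93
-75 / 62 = -1.21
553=553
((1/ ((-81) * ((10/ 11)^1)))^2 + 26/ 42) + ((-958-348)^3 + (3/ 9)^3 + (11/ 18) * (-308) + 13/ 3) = -10230518482635653/ 4592700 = -2227560799.23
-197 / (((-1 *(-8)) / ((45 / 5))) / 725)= -1285425 / 8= -160678.12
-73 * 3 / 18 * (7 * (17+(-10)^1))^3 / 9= -8588377 / 54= -159044.02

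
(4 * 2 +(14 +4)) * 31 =806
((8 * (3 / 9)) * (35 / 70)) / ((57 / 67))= 1.57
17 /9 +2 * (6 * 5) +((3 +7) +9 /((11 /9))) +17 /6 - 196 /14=13481 /198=68.09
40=40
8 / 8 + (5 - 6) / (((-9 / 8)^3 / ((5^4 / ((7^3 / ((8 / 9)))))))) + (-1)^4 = 7060846 / 2250423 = 3.14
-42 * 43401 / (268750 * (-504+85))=911421 / 56303125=0.02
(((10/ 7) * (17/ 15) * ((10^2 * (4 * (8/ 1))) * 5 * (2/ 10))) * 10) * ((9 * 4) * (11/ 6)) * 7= 23936000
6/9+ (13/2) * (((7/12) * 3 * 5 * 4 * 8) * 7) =38222/3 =12740.67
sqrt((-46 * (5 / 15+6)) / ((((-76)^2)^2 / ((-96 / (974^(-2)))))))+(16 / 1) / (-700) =-4 / 175+487 * sqrt(437) / 361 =28.18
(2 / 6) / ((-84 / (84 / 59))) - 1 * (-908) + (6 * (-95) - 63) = 48674 / 177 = 274.99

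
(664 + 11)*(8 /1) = 5400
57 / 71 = 0.80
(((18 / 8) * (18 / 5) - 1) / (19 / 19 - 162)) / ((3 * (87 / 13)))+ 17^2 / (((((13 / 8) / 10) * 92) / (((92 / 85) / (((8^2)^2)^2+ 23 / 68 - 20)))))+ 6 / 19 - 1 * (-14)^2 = -286066678864862351 / 1461862808994770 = -195.69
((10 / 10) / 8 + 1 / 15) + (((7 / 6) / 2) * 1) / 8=127 / 480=0.26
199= 199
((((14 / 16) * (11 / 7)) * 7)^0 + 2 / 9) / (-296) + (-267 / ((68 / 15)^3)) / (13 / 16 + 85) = -674350289 / 17970142536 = -0.04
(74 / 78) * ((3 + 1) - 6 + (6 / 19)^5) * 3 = -182943614 / 32189287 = -5.68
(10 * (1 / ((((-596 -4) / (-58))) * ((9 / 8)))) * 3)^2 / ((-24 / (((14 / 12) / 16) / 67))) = -5887 / 19537200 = -0.00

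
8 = 8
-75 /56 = -1.34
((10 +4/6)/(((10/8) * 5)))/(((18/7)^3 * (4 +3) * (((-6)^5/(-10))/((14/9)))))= 686/23914845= 0.00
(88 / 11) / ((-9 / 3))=-2.67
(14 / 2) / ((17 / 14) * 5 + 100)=98 / 1485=0.07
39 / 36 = 13 / 12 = 1.08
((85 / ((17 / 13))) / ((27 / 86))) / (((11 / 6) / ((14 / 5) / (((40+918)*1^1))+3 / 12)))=1354457 / 47421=28.56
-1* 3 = -3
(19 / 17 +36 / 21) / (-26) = -337 / 3094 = -0.11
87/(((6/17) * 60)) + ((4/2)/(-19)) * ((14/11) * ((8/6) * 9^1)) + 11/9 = 280111/75240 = 3.72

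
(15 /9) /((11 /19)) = 95 /33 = 2.88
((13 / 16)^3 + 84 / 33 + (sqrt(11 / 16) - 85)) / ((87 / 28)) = -25836335 / 979968 + 7 * sqrt(11) / 87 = -26.10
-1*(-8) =8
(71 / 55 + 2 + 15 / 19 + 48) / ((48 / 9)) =20409 / 2090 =9.77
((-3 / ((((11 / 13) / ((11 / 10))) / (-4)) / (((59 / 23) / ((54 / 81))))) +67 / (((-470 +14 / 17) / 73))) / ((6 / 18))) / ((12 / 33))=1501381959 / 3668960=409.21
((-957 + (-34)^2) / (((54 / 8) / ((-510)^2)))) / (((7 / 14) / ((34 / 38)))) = 782149600 / 57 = 13721922.81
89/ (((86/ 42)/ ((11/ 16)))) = 20559/ 688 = 29.88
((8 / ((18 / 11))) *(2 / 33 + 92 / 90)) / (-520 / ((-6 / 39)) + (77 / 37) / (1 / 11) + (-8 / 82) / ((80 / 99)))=13009792 / 8362446237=0.00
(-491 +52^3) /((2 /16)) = 1120936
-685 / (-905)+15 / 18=1727 / 1086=1.59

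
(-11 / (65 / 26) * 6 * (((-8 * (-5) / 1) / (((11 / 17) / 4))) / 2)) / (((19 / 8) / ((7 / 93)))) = -60928 / 589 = -103.44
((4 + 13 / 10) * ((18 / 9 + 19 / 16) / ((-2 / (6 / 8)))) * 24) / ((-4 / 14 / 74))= 6300693 / 160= 39379.33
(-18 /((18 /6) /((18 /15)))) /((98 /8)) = -144 /245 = -0.59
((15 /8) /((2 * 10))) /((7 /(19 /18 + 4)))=13 /192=0.07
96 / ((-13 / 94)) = -9024 / 13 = -694.15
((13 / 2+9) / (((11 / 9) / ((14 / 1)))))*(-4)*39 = -304668 / 11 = -27697.09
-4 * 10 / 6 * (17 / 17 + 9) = -200 / 3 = -66.67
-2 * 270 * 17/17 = -540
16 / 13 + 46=614 / 13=47.23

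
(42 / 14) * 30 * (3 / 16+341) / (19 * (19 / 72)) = 2210895 / 361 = 6124.36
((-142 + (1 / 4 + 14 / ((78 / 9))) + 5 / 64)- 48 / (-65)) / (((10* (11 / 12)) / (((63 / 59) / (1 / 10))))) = -109537407 / 674960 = -162.29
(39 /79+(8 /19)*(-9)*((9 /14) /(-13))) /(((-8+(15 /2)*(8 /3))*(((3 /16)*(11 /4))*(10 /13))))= 22552 /157605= 0.14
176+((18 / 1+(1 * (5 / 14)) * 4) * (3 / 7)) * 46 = 27392 / 49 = 559.02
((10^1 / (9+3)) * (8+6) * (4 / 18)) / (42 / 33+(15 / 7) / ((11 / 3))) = 490 / 351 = 1.40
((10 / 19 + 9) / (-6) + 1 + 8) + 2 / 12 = 144 / 19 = 7.58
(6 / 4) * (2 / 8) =3 / 8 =0.38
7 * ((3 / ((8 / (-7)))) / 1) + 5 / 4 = -137 / 8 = -17.12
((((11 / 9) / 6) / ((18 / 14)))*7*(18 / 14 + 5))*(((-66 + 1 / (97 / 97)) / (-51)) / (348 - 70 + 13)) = 110110 / 3606363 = 0.03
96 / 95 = 1.01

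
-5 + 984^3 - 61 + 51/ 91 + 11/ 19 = 1647328677872/ 1729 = 952763839.14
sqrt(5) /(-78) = -sqrt(5) /78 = -0.03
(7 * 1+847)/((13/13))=854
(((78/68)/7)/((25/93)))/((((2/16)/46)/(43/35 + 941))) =22008461904/104125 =211365.78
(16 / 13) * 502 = 8032 / 13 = 617.85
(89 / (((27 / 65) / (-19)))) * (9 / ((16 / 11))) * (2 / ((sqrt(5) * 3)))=-241813 * sqrt(5) / 72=-7509.87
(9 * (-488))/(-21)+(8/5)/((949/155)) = 1391072/6643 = 209.40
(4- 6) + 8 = 6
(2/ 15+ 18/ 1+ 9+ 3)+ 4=512/ 15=34.13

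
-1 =-1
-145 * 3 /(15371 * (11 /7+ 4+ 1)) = -3045 /707066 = -0.00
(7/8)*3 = 21/8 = 2.62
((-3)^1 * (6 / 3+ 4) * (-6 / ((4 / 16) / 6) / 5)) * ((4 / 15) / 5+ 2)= 133056 / 125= 1064.45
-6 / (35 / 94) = -564 / 35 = -16.11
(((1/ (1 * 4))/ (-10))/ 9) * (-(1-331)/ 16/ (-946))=1/ 16512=0.00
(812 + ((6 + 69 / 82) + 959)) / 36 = 145783 / 2952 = 49.38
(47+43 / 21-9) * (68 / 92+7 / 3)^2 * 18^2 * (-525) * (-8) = 272144908800 / 529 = 514451623.44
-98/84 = -7/6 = -1.17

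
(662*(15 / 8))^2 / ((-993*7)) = -24825 / 112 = -221.65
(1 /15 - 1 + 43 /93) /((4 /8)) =-146 /155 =-0.94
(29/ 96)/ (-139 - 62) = -29/ 19296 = -0.00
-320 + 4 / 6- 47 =-1099 / 3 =-366.33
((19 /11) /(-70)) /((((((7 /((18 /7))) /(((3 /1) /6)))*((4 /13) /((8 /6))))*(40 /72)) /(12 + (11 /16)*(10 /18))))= -1321203 /3018400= -0.44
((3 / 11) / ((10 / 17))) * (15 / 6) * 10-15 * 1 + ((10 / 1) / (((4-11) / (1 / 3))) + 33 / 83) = -133739 / 38346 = -3.49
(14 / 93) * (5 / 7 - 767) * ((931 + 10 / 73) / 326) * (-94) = 11424358056 / 368869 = 30971.32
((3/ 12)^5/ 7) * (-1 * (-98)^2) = -343/ 256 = -1.34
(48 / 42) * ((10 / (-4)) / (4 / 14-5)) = 20 / 33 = 0.61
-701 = -701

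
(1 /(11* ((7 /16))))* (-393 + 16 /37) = -33200 /407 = -81.57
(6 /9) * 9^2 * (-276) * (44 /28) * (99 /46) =-352836 /7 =-50405.14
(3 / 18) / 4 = 1 / 24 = 0.04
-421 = -421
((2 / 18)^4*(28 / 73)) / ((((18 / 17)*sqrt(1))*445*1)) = 238 / 1918206765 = 0.00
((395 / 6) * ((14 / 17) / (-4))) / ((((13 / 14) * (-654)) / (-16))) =-77420 / 216801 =-0.36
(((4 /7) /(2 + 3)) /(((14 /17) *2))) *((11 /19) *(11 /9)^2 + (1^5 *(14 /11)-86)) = -24135019 /4147605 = -5.82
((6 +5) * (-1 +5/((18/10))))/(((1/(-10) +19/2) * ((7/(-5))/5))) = -22000/2961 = -7.43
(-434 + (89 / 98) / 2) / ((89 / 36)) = -764775 / 4361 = -175.37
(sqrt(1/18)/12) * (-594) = -33 * sqrt(2)/4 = -11.67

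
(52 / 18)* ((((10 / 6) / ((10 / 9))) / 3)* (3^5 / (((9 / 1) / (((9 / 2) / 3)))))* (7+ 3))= 585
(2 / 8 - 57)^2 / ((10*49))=51529 / 7840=6.57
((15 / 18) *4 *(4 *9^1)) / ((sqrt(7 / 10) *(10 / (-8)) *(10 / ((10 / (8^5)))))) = -3 *sqrt(70) / 7168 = -0.00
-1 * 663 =-663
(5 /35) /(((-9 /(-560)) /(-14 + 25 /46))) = -24760 /207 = -119.61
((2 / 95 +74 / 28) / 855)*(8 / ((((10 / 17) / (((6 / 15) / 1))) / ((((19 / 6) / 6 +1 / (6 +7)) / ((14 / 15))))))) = 5681791 / 517403250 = 0.01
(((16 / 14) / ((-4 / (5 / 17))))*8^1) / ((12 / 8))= -0.45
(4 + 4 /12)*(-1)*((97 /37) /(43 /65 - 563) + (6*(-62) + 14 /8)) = 6509636783 /4057272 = 1604.44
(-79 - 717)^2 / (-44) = -158404 / 11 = -14400.36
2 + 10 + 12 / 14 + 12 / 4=111 / 7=15.86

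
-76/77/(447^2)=-76/15385293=-0.00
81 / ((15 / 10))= 54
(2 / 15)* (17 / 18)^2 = 289 / 2430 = 0.12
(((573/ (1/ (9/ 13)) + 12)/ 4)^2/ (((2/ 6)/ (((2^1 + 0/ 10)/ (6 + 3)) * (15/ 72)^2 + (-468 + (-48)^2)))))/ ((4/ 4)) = 14926125123217/ 259584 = 57500173.83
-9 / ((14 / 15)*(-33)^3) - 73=-1360277 / 18634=-73.00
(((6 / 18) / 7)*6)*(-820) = -234.29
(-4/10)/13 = -2/65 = -0.03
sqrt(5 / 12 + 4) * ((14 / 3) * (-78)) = -182 * sqrt(159) / 3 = -764.98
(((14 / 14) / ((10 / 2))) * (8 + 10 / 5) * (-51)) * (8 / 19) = -816 / 19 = -42.95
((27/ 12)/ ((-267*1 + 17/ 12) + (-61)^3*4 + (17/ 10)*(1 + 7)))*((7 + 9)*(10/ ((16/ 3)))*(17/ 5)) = -810/ 3205327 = -0.00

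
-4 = -4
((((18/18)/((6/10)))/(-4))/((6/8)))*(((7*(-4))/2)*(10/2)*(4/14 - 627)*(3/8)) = -109675/12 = -9139.58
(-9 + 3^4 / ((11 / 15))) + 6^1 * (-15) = 126 / 11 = 11.45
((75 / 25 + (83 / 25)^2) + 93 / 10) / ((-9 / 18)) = -29153 / 625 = -46.64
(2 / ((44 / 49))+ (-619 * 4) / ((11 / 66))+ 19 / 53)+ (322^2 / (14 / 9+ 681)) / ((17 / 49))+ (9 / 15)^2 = -43882254426261 / 3044163650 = -14415.21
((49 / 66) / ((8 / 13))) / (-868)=-91 / 65472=-0.00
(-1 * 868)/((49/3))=-372/7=-53.14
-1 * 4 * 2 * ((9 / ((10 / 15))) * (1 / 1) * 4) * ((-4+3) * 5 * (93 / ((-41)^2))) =200880 / 1681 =119.50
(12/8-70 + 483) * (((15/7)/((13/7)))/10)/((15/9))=7461/260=28.70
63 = 63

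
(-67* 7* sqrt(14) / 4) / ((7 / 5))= -313.36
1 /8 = 0.12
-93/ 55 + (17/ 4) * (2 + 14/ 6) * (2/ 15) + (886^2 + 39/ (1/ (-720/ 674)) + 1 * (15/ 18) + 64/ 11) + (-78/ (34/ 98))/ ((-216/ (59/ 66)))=53424968514691/ 68060520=784962.68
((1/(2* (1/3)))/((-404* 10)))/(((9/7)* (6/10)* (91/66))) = -11/31512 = -0.00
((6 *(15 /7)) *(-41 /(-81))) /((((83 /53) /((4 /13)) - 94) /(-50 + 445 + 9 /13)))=-447116480 /15437331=-28.96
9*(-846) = -7614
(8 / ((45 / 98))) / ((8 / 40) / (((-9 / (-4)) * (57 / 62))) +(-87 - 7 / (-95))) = -1176 / 5861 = -0.20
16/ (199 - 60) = 16/ 139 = 0.12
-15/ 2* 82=-615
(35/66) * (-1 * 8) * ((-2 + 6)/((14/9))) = -120/11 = -10.91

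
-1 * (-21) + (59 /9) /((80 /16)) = 1004 /45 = 22.31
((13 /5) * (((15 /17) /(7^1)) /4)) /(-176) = -39 /83776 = -0.00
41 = 41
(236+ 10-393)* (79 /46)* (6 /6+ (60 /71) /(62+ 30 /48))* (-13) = 1814194473 /545422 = 3326.22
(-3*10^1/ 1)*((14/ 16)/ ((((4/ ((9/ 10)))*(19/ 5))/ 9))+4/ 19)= -12345/ 608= -20.30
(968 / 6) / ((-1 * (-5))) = 484 / 15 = 32.27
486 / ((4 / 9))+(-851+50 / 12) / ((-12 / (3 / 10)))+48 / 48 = 267761 / 240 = 1115.67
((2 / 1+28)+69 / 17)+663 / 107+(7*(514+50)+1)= 7256455 / 1819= 3989.26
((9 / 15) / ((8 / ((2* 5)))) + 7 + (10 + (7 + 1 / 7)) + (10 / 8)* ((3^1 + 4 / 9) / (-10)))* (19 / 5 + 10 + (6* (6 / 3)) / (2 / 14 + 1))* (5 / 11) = 332883 / 1232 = 270.20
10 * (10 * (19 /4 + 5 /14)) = 3575 /7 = 510.71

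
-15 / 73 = -0.21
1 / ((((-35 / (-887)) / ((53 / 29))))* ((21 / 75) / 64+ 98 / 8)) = 15043520 / 3980221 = 3.78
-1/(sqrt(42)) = -sqrt(42)/42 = -0.15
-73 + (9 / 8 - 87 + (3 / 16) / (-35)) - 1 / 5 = -17817 / 112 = -159.08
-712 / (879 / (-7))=4984 / 879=5.67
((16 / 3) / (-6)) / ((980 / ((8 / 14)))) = -8 / 15435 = -0.00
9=9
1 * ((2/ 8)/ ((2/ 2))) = 0.25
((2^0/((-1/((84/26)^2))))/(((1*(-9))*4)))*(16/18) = 0.26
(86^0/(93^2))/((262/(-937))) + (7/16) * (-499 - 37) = -265693424/1133019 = -234.50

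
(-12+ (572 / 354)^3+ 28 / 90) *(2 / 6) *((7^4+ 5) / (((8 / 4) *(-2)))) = 41527516291 / 27726165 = 1497.77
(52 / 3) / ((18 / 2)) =52 / 27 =1.93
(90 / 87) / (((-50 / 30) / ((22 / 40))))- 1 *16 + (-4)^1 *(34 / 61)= -328519 / 17690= -18.57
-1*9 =-9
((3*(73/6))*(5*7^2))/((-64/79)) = -1412915/128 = -11038.40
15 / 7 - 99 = -96.86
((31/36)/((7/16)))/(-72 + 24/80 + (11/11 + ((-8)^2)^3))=1240/165106179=0.00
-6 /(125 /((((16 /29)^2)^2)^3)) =-1688849860263936 /44226847900683630125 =-0.00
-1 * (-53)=53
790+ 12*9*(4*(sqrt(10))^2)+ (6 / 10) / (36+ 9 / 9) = 945353 / 185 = 5110.02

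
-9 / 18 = -1 / 2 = -0.50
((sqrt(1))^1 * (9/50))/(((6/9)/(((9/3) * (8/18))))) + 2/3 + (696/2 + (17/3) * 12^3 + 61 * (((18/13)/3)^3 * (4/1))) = 1674940469/164775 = 10165.02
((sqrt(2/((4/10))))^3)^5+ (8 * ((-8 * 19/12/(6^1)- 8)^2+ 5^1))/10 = 34744/405+ 78125 * sqrt(5) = 174778.60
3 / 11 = 0.27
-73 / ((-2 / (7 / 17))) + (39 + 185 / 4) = 6819 / 68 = 100.28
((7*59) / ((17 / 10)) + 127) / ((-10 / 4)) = -12578 / 85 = -147.98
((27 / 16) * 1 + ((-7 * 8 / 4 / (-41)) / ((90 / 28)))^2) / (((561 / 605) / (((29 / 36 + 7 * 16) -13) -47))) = 1934755374541 / 19999327680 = 96.74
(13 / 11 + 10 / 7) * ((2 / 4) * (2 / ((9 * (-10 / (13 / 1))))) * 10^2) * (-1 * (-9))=-26130 / 77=-339.35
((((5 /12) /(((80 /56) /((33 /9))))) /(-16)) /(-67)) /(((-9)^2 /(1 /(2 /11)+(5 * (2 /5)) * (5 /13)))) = 0.00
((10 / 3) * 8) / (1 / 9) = 240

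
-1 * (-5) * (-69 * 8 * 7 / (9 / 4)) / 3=-25760 / 9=-2862.22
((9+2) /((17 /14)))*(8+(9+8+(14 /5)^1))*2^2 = 85624 /85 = 1007.34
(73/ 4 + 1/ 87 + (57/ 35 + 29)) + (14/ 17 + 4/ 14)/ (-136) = 24580757/ 502860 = 48.88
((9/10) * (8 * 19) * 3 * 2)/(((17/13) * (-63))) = -5928/595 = -9.96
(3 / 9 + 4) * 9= 39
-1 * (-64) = 64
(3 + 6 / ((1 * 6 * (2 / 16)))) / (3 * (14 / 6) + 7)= 11 / 14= 0.79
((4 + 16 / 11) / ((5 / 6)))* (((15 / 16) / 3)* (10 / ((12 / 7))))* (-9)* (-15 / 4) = 402.70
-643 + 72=-571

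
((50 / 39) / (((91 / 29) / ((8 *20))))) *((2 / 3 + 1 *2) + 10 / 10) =2552000 / 10647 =239.69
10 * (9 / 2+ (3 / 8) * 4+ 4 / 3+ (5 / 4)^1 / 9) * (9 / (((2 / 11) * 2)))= 1849.38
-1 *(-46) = 46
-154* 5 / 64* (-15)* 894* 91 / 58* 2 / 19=234909675 / 8816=26645.83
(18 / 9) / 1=2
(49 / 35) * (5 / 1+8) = 18.20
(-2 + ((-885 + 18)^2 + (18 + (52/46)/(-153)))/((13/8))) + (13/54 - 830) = 126744028591/274482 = 461757.16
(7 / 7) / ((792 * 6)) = 1 / 4752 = 0.00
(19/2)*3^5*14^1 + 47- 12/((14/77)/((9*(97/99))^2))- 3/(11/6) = 299554/11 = 27232.18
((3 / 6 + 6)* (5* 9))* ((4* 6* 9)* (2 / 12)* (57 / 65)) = 9234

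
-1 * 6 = -6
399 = 399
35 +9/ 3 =38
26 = 26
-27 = -27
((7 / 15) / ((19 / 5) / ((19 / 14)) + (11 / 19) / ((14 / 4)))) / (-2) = -0.08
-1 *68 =-68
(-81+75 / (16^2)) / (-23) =20661 / 5888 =3.51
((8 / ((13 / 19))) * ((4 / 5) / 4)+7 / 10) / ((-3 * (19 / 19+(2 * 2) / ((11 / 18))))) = -0.13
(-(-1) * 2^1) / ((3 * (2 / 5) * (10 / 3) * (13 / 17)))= 17 / 26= 0.65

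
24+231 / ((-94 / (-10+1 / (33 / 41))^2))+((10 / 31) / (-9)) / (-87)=-4128009769 / 25098282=-164.47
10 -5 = 5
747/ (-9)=-83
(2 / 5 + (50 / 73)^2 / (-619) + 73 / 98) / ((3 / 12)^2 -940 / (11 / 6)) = -162740002568 / 72920325364355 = -0.00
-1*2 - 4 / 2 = -4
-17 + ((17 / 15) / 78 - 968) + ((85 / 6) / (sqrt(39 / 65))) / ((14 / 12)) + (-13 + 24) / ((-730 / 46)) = -84186811 / 85410 + 85 * sqrt(15) / 21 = -970.00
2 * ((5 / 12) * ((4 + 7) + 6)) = 85 / 6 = 14.17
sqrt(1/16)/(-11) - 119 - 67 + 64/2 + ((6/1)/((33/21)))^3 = -523665/5324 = -98.36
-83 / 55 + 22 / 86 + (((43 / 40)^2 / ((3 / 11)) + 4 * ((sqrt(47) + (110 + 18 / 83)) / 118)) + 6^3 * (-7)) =-16735925027621 / 11118148800 + 2 * sqrt(47) / 59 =-1505.05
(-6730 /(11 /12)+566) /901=-74534 /9911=-7.52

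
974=974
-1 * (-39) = 39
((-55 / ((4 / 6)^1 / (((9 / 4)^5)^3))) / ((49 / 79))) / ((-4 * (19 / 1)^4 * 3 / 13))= 11629760596366248765 / 54852994432237568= 212.02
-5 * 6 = -30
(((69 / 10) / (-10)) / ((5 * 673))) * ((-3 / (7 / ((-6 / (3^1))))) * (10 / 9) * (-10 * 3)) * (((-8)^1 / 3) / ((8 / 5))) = -0.01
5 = 5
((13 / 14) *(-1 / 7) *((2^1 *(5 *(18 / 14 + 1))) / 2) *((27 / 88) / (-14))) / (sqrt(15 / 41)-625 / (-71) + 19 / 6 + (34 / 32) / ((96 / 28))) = 663408982080 / 244590988320973-14494851072 *sqrt(615) / 2690500871530703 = 0.00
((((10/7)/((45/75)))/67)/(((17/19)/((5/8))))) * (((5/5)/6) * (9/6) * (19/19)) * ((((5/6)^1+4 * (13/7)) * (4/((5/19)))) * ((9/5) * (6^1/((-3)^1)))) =-626335/223244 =-2.81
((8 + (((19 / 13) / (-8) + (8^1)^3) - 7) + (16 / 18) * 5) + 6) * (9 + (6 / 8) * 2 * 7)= 489773 / 48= 10203.60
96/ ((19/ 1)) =96/ 19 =5.05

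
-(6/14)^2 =-9/49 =-0.18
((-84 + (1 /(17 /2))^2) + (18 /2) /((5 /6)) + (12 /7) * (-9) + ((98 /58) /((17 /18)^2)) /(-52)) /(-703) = 338058341 /2680788565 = 0.13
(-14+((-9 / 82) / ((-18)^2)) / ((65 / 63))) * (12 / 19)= -895461 / 101270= -8.84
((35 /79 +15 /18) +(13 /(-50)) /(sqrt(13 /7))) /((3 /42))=4235 /237 - 7 *sqrt(91) /25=15.20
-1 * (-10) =10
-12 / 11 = -1.09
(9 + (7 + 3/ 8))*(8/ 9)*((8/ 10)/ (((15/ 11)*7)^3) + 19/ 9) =1601435569/ 52093125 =30.74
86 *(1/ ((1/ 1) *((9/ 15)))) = 430/ 3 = 143.33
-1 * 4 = -4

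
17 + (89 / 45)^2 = 42346 / 2025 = 20.91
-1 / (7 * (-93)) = 1 / 651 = 0.00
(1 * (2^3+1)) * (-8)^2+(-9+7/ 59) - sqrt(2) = 33460/ 59 - sqrt(2) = 565.70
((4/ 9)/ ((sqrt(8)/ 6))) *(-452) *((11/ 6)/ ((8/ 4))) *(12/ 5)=-9944 *sqrt(2)/ 15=-937.53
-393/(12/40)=-1310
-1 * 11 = -11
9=9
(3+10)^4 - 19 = 28542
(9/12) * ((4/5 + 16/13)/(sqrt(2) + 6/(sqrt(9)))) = 99/65- 99 * sqrt(2)/130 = 0.45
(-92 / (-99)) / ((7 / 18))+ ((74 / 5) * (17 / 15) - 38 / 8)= 332939 / 23100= 14.41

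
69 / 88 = 0.78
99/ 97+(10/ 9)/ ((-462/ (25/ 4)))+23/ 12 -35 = -12937789/ 403326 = -32.08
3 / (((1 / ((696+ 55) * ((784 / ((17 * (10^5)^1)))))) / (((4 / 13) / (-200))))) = -110397 / 69062500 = -0.00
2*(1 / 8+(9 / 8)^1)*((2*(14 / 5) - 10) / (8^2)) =-11 / 64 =-0.17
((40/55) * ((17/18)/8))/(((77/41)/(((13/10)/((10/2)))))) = 9061/762300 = 0.01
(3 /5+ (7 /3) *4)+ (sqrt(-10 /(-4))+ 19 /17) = sqrt(10) /2+ 2818 /255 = 12.63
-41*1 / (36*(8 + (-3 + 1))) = -41 / 216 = -0.19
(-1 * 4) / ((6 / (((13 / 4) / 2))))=-13 / 12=-1.08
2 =2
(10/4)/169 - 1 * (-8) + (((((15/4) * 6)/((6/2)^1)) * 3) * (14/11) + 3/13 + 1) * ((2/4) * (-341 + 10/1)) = -9174157/1859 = -4935.00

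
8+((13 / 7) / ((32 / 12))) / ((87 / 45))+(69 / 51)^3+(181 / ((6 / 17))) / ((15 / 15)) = 12534637439 / 23936136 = 523.67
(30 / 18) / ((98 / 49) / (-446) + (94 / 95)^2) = 10062875 / 5884209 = 1.71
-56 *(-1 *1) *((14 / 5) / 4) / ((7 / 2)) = 56 / 5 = 11.20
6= 6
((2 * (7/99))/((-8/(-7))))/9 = 49/3564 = 0.01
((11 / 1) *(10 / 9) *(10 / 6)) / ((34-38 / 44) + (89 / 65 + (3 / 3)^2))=786500 / 1370871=0.57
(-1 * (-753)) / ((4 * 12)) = 251 / 16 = 15.69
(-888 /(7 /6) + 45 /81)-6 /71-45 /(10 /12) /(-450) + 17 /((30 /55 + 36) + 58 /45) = -760.10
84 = 84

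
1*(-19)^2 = 361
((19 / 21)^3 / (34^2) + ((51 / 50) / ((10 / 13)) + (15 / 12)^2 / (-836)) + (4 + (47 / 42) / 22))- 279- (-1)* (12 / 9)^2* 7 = -1168777335684737 / 4474989288000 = -261.18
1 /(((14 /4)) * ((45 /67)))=134 /315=0.43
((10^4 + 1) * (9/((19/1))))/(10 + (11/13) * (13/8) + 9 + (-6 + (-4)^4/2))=720072/21641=33.27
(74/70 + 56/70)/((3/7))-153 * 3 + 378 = -230/3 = -76.67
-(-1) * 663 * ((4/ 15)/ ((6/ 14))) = 6188/ 15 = 412.53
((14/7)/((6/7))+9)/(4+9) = 34/39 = 0.87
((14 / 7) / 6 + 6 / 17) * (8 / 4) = 70 / 51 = 1.37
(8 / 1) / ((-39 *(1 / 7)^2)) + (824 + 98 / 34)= 541559 / 663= 816.83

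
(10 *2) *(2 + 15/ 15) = 60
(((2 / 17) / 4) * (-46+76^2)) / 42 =955 / 238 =4.01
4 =4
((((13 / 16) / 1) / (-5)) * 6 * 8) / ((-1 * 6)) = 13 / 10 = 1.30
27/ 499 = 0.05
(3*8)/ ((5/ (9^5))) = 1417176/ 5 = 283435.20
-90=-90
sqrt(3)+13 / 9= 3.18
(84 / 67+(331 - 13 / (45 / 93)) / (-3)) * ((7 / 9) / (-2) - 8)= 22791487 / 27135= 839.93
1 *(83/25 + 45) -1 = 1183/25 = 47.32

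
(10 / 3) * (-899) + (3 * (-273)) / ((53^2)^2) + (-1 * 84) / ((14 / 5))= -71645569937 / 23671443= -3026.67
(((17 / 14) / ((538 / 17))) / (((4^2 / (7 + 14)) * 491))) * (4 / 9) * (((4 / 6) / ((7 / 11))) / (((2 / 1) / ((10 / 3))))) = 15895 / 199703448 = 0.00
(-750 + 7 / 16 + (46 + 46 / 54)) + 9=-299683 / 432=-693.71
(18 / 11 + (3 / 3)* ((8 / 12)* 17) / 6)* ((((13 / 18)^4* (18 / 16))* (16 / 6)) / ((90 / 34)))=169452413 / 155889360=1.09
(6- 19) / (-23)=13 / 23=0.57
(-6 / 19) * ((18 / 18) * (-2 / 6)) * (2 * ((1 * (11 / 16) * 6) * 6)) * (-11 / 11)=-99 / 19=-5.21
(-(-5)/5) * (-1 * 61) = -61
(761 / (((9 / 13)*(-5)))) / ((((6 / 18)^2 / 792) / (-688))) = 5390656128 / 5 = 1078131225.60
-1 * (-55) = 55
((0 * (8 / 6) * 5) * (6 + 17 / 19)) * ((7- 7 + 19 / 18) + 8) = 0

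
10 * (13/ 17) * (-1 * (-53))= 6890/ 17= 405.29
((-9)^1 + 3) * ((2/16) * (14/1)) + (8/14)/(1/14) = -2.50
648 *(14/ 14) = 648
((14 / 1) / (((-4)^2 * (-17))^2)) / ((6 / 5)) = 35 / 221952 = 0.00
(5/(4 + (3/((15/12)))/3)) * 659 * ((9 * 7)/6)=115325/16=7207.81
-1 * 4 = -4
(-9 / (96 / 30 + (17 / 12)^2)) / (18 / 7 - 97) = 45360 / 2478089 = 0.02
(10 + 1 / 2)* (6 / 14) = 9 / 2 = 4.50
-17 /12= -1.42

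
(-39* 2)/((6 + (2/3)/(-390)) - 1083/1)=22815/315023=0.07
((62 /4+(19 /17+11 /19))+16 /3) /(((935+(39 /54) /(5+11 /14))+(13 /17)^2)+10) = 180371853 /7571235710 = 0.02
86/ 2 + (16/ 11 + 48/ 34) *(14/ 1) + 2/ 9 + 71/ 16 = 2363957/ 26928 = 87.79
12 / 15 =4 / 5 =0.80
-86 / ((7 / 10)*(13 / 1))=-860 / 91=-9.45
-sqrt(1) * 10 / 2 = -5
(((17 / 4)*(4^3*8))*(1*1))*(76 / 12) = 41344 / 3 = 13781.33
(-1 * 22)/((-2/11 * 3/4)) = 484/3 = 161.33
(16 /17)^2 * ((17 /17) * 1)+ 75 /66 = 12857 /6358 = 2.02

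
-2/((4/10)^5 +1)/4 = -3125/6314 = -0.49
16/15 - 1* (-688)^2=-7100144/15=-473342.93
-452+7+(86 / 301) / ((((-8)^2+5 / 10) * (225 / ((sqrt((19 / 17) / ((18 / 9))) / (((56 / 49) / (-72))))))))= -445.00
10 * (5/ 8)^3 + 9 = 2929/ 256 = 11.44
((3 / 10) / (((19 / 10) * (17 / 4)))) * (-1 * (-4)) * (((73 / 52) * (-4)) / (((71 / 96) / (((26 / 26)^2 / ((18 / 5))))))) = -0.31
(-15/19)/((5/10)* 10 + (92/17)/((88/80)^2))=-2057/24681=-0.08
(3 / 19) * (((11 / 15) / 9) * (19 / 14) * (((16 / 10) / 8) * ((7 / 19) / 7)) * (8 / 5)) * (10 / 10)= 44 / 149625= 0.00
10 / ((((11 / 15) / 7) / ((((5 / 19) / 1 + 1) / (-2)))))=-12600 / 209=-60.29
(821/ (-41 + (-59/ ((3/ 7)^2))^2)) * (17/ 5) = 0.03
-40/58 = -20/29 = -0.69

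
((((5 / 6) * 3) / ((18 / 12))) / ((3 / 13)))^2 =4225 / 81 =52.16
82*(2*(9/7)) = 210.86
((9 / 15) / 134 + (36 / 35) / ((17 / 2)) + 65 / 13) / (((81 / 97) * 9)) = 7927907 / 11624634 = 0.68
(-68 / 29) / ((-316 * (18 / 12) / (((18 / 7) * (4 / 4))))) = 204 / 16037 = 0.01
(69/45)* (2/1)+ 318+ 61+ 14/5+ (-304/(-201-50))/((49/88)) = 71403407/184485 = 387.04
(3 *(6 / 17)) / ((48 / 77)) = 231 / 136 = 1.70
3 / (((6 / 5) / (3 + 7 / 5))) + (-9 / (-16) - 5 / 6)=515 / 48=10.73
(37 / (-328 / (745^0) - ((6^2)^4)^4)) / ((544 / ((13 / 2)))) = -481 / 8659023287621684162218783232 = -0.00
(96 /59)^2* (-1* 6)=-55296 /3481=-15.89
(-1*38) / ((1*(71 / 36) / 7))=-9576 / 71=-134.87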